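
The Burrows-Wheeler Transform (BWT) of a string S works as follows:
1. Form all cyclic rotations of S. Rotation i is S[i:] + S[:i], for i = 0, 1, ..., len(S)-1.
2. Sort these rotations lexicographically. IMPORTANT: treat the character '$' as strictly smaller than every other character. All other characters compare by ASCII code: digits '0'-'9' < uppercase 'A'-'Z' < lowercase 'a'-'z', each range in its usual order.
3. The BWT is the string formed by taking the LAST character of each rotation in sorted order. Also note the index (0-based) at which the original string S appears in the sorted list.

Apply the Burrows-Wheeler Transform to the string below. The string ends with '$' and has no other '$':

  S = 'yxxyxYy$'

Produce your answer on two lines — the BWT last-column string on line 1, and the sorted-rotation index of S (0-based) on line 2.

Answer: yxyyxYx$
7

Derivation:
All 8 rotations (rotation i = S[i:]+S[:i]):
  rot[0] = yxxyxYy$
  rot[1] = xxyxYy$y
  rot[2] = xyxYy$yx
  rot[3] = yxYy$yxx
  rot[4] = xYy$yxxy
  rot[5] = Yy$yxxyx
  rot[6] = y$yxxyxY
  rot[7] = $yxxyxYy
Sorted (with $ < everything):
  sorted[0] = $yxxyxYy  (last char: 'y')
  sorted[1] = Yy$yxxyx  (last char: 'x')
  sorted[2] = xYy$yxxy  (last char: 'y')
  sorted[3] = xxyxYy$y  (last char: 'y')
  sorted[4] = xyxYy$yx  (last char: 'x')
  sorted[5] = y$yxxyxY  (last char: 'Y')
  sorted[6] = yxYy$yxx  (last char: 'x')
  sorted[7] = yxxyxYy$  (last char: '$')
Last column: yxyyxYx$
Original string S is at sorted index 7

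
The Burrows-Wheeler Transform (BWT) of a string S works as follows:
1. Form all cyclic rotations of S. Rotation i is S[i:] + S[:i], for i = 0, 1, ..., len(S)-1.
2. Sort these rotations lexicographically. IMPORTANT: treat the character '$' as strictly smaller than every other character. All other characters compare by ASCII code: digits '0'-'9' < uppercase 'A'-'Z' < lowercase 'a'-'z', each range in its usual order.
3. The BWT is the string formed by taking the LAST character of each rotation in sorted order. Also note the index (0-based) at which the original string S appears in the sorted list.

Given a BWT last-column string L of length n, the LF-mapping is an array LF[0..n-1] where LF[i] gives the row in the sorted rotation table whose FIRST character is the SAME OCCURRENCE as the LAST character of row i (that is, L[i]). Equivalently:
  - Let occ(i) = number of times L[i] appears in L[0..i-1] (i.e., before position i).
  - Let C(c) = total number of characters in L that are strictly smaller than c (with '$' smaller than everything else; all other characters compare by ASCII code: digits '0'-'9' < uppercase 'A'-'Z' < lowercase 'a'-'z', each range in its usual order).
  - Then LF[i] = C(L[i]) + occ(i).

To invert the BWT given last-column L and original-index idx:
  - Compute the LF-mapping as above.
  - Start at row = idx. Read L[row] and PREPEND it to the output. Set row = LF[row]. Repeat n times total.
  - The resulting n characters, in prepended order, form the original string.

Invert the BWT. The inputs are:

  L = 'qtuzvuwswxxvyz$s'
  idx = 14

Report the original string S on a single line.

LF mapping: 1 4 5 14 7 6 9 2 10 11 12 8 13 15 0 3
Walk LF starting at row 14, prepending L[row]:
  step 1: row=14, L[14]='$', prepend. Next row=LF[14]=0
  step 2: row=0, L[0]='q', prepend. Next row=LF[0]=1
  step 3: row=1, L[1]='t', prepend. Next row=LF[1]=4
  step 4: row=4, L[4]='v', prepend. Next row=LF[4]=7
  step 5: row=7, L[7]='s', prepend. Next row=LF[7]=2
  step 6: row=2, L[2]='u', prepend. Next row=LF[2]=5
  step 7: row=5, L[5]='u', prepend. Next row=LF[5]=6
  step 8: row=6, L[6]='w', prepend. Next row=LF[6]=9
  step 9: row=9, L[9]='x', prepend. Next row=LF[9]=11
  step 10: row=11, L[11]='v', prepend. Next row=LF[11]=8
  step 11: row=8, L[8]='w', prepend. Next row=LF[8]=10
  step 12: row=10, L[10]='x', prepend. Next row=LF[10]=12
  step 13: row=12, L[12]='y', prepend. Next row=LF[12]=13
  step 14: row=13, L[13]='z', prepend. Next row=LF[13]=15
  step 15: row=15, L[15]='s', prepend. Next row=LF[15]=3
  step 16: row=3, L[3]='z', prepend. Next row=LF[3]=14
Reversed output: zszyxwvxwuusvtq$

Answer: zszyxwvxwuusvtq$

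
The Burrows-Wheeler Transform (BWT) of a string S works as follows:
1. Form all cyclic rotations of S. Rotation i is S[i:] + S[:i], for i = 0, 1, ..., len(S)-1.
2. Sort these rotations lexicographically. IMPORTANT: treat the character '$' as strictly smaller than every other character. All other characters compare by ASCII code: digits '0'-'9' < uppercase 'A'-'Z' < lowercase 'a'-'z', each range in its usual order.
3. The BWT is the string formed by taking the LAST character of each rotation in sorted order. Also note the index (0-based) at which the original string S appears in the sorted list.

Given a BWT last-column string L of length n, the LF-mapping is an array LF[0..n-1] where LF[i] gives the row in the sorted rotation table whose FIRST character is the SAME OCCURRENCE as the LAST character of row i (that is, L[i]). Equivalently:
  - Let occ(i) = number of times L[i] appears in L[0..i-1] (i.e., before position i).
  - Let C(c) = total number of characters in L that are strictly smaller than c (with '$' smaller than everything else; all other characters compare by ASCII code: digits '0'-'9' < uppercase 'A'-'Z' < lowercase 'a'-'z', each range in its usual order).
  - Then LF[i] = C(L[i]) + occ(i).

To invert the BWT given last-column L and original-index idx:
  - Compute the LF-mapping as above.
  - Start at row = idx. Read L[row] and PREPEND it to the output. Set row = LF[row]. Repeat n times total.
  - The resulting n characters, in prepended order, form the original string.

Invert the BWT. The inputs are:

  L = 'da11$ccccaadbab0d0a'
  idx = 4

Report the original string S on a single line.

LF mapping: 16 5 3 4 0 12 13 14 15 6 7 17 10 8 11 1 18 2 9
Walk LF starting at row 4, prepending L[row]:
  step 1: row=4, L[4]='$', prepend. Next row=LF[4]=0
  step 2: row=0, L[0]='d', prepend. Next row=LF[0]=16
  step 3: row=16, L[16]='d', prepend. Next row=LF[16]=18
  step 4: row=18, L[18]='a', prepend. Next row=LF[18]=9
  step 5: row=9, L[9]='a', prepend. Next row=LF[9]=6
  step 6: row=6, L[6]='c', prepend. Next row=LF[6]=13
  step 7: row=13, L[13]='a', prepend. Next row=LF[13]=8
  step 8: row=8, L[8]='c', prepend. Next row=LF[8]=15
  step 9: row=15, L[15]='0', prepend. Next row=LF[15]=1
  step 10: row=1, L[1]='a', prepend. Next row=LF[1]=5
  step 11: row=5, L[5]='c', prepend. Next row=LF[5]=12
  step 12: row=12, L[12]='b', prepend. Next row=LF[12]=10
  step 13: row=10, L[10]='a', prepend. Next row=LF[10]=7
  step 14: row=7, L[7]='c', prepend. Next row=LF[7]=14
  step 15: row=14, L[14]='b', prepend. Next row=LF[14]=11
  step 16: row=11, L[11]='d', prepend. Next row=LF[11]=17
  step 17: row=17, L[17]='0', prepend. Next row=LF[17]=2
  step 18: row=2, L[2]='1', prepend. Next row=LF[2]=3
  step 19: row=3, L[3]='1', prepend. Next row=LF[3]=4
Reversed output: 110dbcabca0cacaadd$

Answer: 110dbcabca0cacaadd$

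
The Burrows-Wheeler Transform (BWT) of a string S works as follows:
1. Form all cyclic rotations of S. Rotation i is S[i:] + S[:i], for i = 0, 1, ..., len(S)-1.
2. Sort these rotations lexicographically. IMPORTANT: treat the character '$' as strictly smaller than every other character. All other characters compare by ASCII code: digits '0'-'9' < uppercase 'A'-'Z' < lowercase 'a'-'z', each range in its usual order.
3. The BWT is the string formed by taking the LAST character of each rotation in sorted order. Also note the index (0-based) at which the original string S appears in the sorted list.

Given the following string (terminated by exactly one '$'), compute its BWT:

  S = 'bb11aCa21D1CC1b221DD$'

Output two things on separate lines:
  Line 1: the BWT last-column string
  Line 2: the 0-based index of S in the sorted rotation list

Answer: DbD221Ca2bC1aD11C1b1$
20

Derivation:
All 21 rotations (rotation i = S[i:]+S[:i]):
  rot[0] = bb11aCa21D1CC1b221DD$
  rot[1] = b11aCa21D1CC1b221DD$b
  rot[2] = 11aCa21D1CC1b221DD$bb
  rot[3] = 1aCa21D1CC1b221DD$bb1
  rot[4] = aCa21D1CC1b221DD$bb11
  rot[5] = Ca21D1CC1b221DD$bb11a
  rot[6] = a21D1CC1b221DD$bb11aC
  rot[7] = 21D1CC1b221DD$bb11aCa
  rot[8] = 1D1CC1b221DD$bb11aCa2
  rot[9] = D1CC1b221DD$bb11aCa21
  rot[10] = 1CC1b221DD$bb11aCa21D
  rot[11] = CC1b221DD$bb11aCa21D1
  rot[12] = C1b221DD$bb11aCa21D1C
  rot[13] = 1b221DD$bb11aCa21D1CC
  rot[14] = b221DD$bb11aCa21D1CC1
  rot[15] = 221DD$bb11aCa21D1CC1b
  rot[16] = 21DD$bb11aCa21D1CC1b2
  rot[17] = 1DD$bb11aCa21D1CC1b22
  rot[18] = DD$bb11aCa21D1CC1b221
  rot[19] = D$bb11aCa21D1CC1b221D
  rot[20] = $bb11aCa21D1CC1b221DD
Sorted (with $ < everything):
  sorted[0] = $bb11aCa21D1CC1b221DD  (last char: 'D')
  sorted[1] = 11aCa21D1CC1b221DD$bb  (last char: 'b')
  sorted[2] = 1CC1b221DD$bb11aCa21D  (last char: 'D')
  sorted[3] = 1D1CC1b221DD$bb11aCa2  (last char: '2')
  sorted[4] = 1DD$bb11aCa21D1CC1b22  (last char: '2')
  sorted[5] = 1aCa21D1CC1b221DD$bb1  (last char: '1')
  sorted[6] = 1b221DD$bb11aCa21D1CC  (last char: 'C')
  sorted[7] = 21D1CC1b221DD$bb11aCa  (last char: 'a')
  sorted[8] = 21DD$bb11aCa21D1CC1b2  (last char: '2')
  sorted[9] = 221DD$bb11aCa21D1CC1b  (last char: 'b')
  sorted[10] = C1b221DD$bb11aCa21D1C  (last char: 'C')
  sorted[11] = CC1b221DD$bb11aCa21D1  (last char: '1')
  sorted[12] = Ca21D1CC1b221DD$bb11a  (last char: 'a')
  sorted[13] = D$bb11aCa21D1CC1b221D  (last char: 'D')
  sorted[14] = D1CC1b221DD$bb11aCa21  (last char: '1')
  sorted[15] = DD$bb11aCa21D1CC1b221  (last char: '1')
  sorted[16] = a21D1CC1b221DD$bb11aC  (last char: 'C')
  sorted[17] = aCa21D1CC1b221DD$bb11  (last char: '1')
  sorted[18] = b11aCa21D1CC1b221DD$b  (last char: 'b')
  sorted[19] = b221DD$bb11aCa21D1CC1  (last char: '1')
  sorted[20] = bb11aCa21D1CC1b221DD$  (last char: '$')
Last column: DbD221Ca2bC1aD11C1b1$
Original string S is at sorted index 20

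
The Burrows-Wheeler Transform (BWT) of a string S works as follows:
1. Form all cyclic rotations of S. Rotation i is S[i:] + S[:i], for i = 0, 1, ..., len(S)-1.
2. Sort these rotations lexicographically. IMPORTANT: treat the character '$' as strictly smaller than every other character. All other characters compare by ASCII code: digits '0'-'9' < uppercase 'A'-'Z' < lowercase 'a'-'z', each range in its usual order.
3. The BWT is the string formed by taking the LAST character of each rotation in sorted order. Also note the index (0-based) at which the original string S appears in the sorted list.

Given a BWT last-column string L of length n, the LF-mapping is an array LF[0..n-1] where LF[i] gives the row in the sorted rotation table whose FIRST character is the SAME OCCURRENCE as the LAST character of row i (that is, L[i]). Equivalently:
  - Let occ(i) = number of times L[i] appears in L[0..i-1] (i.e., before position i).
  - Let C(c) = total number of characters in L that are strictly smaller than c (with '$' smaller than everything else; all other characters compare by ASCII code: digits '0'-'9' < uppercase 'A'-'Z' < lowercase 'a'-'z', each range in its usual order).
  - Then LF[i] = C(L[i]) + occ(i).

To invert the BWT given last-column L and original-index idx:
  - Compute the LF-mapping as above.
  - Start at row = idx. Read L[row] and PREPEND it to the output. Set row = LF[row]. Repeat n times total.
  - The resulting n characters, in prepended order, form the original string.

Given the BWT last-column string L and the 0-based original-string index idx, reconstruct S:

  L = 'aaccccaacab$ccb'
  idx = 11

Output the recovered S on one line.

Answer: cacabcabccccaa$

Derivation:
LF mapping: 1 2 8 9 10 11 3 4 12 5 6 0 13 14 7
Walk LF starting at row 11, prepending L[row]:
  step 1: row=11, L[11]='$', prepend. Next row=LF[11]=0
  step 2: row=0, L[0]='a', prepend. Next row=LF[0]=1
  step 3: row=1, L[1]='a', prepend. Next row=LF[1]=2
  step 4: row=2, L[2]='c', prepend. Next row=LF[2]=8
  step 5: row=8, L[8]='c', prepend. Next row=LF[8]=12
  step 6: row=12, L[12]='c', prepend. Next row=LF[12]=13
  step 7: row=13, L[13]='c', prepend. Next row=LF[13]=14
  step 8: row=14, L[14]='b', prepend. Next row=LF[14]=7
  step 9: row=7, L[7]='a', prepend. Next row=LF[7]=4
  step 10: row=4, L[4]='c', prepend. Next row=LF[4]=10
  step 11: row=10, L[10]='b', prepend. Next row=LF[10]=6
  step 12: row=6, L[6]='a', prepend. Next row=LF[6]=3
  step 13: row=3, L[3]='c', prepend. Next row=LF[3]=9
  step 14: row=9, L[9]='a', prepend. Next row=LF[9]=5
  step 15: row=5, L[5]='c', prepend. Next row=LF[5]=11
Reversed output: cacabcabccccaa$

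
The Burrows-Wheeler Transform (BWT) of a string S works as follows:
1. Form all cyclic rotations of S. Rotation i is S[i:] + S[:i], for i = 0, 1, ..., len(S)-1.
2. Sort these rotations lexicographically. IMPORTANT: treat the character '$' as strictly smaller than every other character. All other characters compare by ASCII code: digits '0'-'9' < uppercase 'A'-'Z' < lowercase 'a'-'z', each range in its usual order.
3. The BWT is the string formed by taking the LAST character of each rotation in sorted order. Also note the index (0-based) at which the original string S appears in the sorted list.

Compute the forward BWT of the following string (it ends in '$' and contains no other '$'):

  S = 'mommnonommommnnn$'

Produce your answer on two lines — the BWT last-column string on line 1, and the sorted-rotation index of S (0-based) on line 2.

Answer: nooommm$nnmommmnn
7

Derivation:
All 17 rotations (rotation i = S[i:]+S[:i]):
  rot[0] = mommnonommommnnn$
  rot[1] = ommnonommommnnn$m
  rot[2] = mmnonommommnnn$mo
  rot[3] = mnonommommnnn$mom
  rot[4] = nonommommnnn$momm
  rot[5] = onommommnnn$mommn
  rot[6] = nommommnnn$mommno
  rot[7] = ommommnnn$mommnon
  rot[8] = mmommnnn$mommnono
  rot[9] = mommnnn$mommnonom
  rot[10] = ommnnn$mommnonomm
  rot[11] = mmnnn$mommnonommo
  rot[12] = mnnn$mommnonommom
  rot[13] = nnn$mommnonommomm
  rot[14] = nn$mommnonommommn
  rot[15] = n$mommnonommommnn
  rot[16] = $mommnonommommnnn
Sorted (with $ < everything):
  sorted[0] = $mommnonommommnnn  (last char: 'n')
  sorted[1] = mmnnn$mommnonommo  (last char: 'o')
  sorted[2] = mmnonommommnnn$mo  (last char: 'o')
  sorted[3] = mmommnnn$mommnono  (last char: 'o')
  sorted[4] = mnnn$mommnonommom  (last char: 'm')
  sorted[5] = mnonommommnnn$mom  (last char: 'm')
  sorted[6] = mommnnn$mommnonom  (last char: 'm')
  sorted[7] = mommnonommommnnn$  (last char: '$')
  sorted[8] = n$mommnonommommnn  (last char: 'n')
  sorted[9] = nn$mommnonommommn  (last char: 'n')
  sorted[10] = nnn$mommnonommomm  (last char: 'm')
  sorted[11] = nommommnnn$mommno  (last char: 'o')
  sorted[12] = nonommommnnn$momm  (last char: 'm')
  sorted[13] = ommnnn$mommnonomm  (last char: 'm')
  sorted[14] = ommnonommommnnn$m  (last char: 'm')
  sorted[15] = ommommnnn$mommnon  (last char: 'n')
  sorted[16] = onommommnnn$mommn  (last char: 'n')
Last column: nooommm$nnmommmnn
Original string S is at sorted index 7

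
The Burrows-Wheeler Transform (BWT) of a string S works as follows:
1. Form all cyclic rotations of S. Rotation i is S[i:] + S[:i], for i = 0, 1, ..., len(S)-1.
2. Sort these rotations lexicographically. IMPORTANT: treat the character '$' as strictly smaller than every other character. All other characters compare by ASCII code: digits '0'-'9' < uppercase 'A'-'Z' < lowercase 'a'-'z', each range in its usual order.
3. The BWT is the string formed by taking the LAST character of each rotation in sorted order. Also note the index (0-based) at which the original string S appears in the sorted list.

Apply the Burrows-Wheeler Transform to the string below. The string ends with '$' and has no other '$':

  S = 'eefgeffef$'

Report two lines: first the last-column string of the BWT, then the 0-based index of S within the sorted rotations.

Answer: f$fgeefeef
1

Derivation:
All 10 rotations (rotation i = S[i:]+S[:i]):
  rot[0] = eefgeffef$
  rot[1] = efgeffef$e
  rot[2] = fgeffef$ee
  rot[3] = geffef$eef
  rot[4] = effef$eefg
  rot[5] = ffef$eefge
  rot[6] = fef$eefgef
  rot[7] = ef$eefgeff
  rot[8] = f$eefgeffe
  rot[9] = $eefgeffef
Sorted (with $ < everything):
  sorted[0] = $eefgeffef  (last char: 'f')
  sorted[1] = eefgeffef$  (last char: '$')
  sorted[2] = ef$eefgeff  (last char: 'f')
  sorted[3] = effef$eefg  (last char: 'g')
  sorted[4] = efgeffef$e  (last char: 'e')
  sorted[5] = f$eefgeffe  (last char: 'e')
  sorted[6] = fef$eefgef  (last char: 'f')
  sorted[7] = ffef$eefge  (last char: 'e')
  sorted[8] = fgeffef$ee  (last char: 'e')
  sorted[9] = geffef$eef  (last char: 'f')
Last column: f$fgeefeef
Original string S is at sorted index 1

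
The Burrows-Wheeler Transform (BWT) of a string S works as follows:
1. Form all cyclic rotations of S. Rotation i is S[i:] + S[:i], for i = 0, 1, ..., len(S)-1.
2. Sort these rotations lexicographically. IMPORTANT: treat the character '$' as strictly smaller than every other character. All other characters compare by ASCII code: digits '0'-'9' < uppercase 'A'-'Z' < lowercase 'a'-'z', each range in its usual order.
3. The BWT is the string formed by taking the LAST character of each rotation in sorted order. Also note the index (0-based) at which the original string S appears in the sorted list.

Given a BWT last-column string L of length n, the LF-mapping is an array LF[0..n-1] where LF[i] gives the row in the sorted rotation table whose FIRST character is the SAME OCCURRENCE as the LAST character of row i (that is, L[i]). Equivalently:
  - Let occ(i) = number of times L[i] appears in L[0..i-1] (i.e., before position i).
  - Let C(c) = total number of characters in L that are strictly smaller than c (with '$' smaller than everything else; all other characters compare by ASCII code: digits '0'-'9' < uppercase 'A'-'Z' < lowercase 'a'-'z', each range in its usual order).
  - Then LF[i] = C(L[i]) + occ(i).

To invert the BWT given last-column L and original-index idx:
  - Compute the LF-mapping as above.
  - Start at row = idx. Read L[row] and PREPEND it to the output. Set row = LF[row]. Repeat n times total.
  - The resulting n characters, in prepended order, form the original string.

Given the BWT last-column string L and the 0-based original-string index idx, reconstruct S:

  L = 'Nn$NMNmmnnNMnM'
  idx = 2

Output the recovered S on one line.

LF mapping: 4 10 0 5 1 6 8 9 11 12 7 2 13 3
Walk LF starting at row 2, prepending L[row]:
  step 1: row=2, L[2]='$', prepend. Next row=LF[2]=0
  step 2: row=0, L[0]='N', prepend. Next row=LF[0]=4
  step 3: row=4, L[4]='M', prepend. Next row=LF[4]=1
  step 4: row=1, L[1]='n', prepend. Next row=LF[1]=10
  step 5: row=10, L[10]='N', prepend. Next row=LF[10]=7
  step 6: row=7, L[7]='m', prepend. Next row=LF[7]=9
  step 7: row=9, L[9]='n', prepend. Next row=LF[9]=12
  step 8: row=12, L[12]='n', prepend. Next row=LF[12]=13
  step 9: row=13, L[13]='M', prepend. Next row=LF[13]=3
  step 10: row=3, L[3]='N', prepend. Next row=LF[3]=5
  step 11: row=5, L[5]='N', prepend. Next row=LF[5]=6
  step 12: row=6, L[6]='m', prepend. Next row=LF[6]=8
  step 13: row=8, L[8]='n', prepend. Next row=LF[8]=11
  step 14: row=11, L[11]='M', prepend. Next row=LF[11]=2
Reversed output: MnmNNMnnmNnMN$

Answer: MnmNNMnnmNnMN$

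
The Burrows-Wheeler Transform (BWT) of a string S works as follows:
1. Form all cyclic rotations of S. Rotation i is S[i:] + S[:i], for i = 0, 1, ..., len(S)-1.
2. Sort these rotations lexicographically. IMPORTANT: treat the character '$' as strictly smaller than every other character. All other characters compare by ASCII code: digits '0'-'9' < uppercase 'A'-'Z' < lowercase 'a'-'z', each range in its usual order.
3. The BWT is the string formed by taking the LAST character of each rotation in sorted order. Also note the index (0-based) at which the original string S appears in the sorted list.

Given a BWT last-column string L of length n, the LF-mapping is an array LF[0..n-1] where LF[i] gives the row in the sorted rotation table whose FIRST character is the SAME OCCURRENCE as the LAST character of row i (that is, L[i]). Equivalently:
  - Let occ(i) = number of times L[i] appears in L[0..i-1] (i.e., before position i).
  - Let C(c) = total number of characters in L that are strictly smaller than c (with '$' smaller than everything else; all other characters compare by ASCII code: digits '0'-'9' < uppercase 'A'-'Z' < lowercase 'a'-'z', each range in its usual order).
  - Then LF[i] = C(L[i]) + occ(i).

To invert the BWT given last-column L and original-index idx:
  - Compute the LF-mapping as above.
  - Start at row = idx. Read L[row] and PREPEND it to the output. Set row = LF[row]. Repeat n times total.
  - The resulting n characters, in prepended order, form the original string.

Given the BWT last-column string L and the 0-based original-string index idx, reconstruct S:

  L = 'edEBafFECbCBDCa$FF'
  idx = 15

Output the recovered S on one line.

Answer: dBCEEBFfCabFDaCFe$

Derivation:
LF mapping: 16 15 7 1 12 17 9 8 3 14 4 2 6 5 13 0 10 11
Walk LF starting at row 15, prepending L[row]:
  step 1: row=15, L[15]='$', prepend. Next row=LF[15]=0
  step 2: row=0, L[0]='e', prepend. Next row=LF[0]=16
  step 3: row=16, L[16]='F', prepend. Next row=LF[16]=10
  step 4: row=10, L[10]='C', prepend. Next row=LF[10]=4
  step 5: row=4, L[4]='a', prepend. Next row=LF[4]=12
  step 6: row=12, L[12]='D', prepend. Next row=LF[12]=6
  step 7: row=6, L[6]='F', prepend. Next row=LF[6]=9
  step 8: row=9, L[9]='b', prepend. Next row=LF[9]=14
  step 9: row=14, L[14]='a', prepend. Next row=LF[14]=13
  step 10: row=13, L[13]='C', prepend. Next row=LF[13]=5
  step 11: row=5, L[5]='f', prepend. Next row=LF[5]=17
  step 12: row=17, L[17]='F', prepend. Next row=LF[17]=11
  step 13: row=11, L[11]='B', prepend. Next row=LF[11]=2
  step 14: row=2, L[2]='E', prepend. Next row=LF[2]=7
  step 15: row=7, L[7]='E', prepend. Next row=LF[7]=8
  step 16: row=8, L[8]='C', prepend. Next row=LF[8]=3
  step 17: row=3, L[3]='B', prepend. Next row=LF[3]=1
  step 18: row=1, L[1]='d', prepend. Next row=LF[1]=15
Reversed output: dBCEEBFfCabFDaCFe$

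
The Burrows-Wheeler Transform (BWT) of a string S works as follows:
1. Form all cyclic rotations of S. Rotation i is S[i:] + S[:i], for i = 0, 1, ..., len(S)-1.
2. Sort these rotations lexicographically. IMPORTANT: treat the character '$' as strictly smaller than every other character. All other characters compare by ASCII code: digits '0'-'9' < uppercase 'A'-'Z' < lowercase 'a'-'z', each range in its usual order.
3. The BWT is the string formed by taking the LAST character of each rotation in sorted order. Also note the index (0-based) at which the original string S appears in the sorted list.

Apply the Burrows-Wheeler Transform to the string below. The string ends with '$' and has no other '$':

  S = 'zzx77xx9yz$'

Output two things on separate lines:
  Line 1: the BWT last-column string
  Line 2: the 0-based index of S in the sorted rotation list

Answer: zx7xzx79yz$
10

Derivation:
All 11 rotations (rotation i = S[i:]+S[:i]):
  rot[0] = zzx77xx9yz$
  rot[1] = zx77xx9yz$z
  rot[2] = x77xx9yz$zz
  rot[3] = 77xx9yz$zzx
  rot[4] = 7xx9yz$zzx7
  rot[5] = xx9yz$zzx77
  rot[6] = x9yz$zzx77x
  rot[7] = 9yz$zzx77xx
  rot[8] = yz$zzx77xx9
  rot[9] = z$zzx77xx9y
  rot[10] = $zzx77xx9yz
Sorted (with $ < everything):
  sorted[0] = $zzx77xx9yz  (last char: 'z')
  sorted[1] = 77xx9yz$zzx  (last char: 'x')
  sorted[2] = 7xx9yz$zzx7  (last char: '7')
  sorted[3] = 9yz$zzx77xx  (last char: 'x')
  sorted[4] = x77xx9yz$zz  (last char: 'z')
  sorted[5] = x9yz$zzx77x  (last char: 'x')
  sorted[6] = xx9yz$zzx77  (last char: '7')
  sorted[7] = yz$zzx77xx9  (last char: '9')
  sorted[8] = z$zzx77xx9y  (last char: 'y')
  sorted[9] = zx77xx9yz$z  (last char: 'z')
  sorted[10] = zzx77xx9yz$  (last char: '$')
Last column: zx7xzx79yz$
Original string S is at sorted index 10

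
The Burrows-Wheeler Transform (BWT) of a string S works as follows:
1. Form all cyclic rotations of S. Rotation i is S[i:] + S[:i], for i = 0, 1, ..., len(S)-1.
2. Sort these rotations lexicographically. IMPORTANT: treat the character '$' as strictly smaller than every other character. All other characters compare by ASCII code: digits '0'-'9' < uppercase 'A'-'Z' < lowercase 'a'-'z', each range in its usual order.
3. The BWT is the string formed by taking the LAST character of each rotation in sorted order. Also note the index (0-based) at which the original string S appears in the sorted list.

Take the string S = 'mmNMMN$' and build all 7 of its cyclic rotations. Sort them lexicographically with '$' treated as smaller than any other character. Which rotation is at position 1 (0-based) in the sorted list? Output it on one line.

Answer: MMN$mmN

Derivation:
All 7 rotations (rotation i = S[i:]+S[:i]):
  rot[0] = mmNMMN$
  rot[1] = mNMMN$m
  rot[2] = NMMN$mm
  rot[3] = MMN$mmN
  rot[4] = MN$mmNM
  rot[5] = N$mmNMM
  rot[6] = $mmNMMN
Sorted (with $ < everything):
  sorted[0] = $mmNMMN
  sorted[1] = MMN$mmN
  sorted[2] = MN$mmNM
  sorted[3] = N$mmNMM
  sorted[4] = NMMN$mm
  sorted[5] = mNMMN$m
  sorted[6] = mmNMMN$
sorted[1] = MMN$mmN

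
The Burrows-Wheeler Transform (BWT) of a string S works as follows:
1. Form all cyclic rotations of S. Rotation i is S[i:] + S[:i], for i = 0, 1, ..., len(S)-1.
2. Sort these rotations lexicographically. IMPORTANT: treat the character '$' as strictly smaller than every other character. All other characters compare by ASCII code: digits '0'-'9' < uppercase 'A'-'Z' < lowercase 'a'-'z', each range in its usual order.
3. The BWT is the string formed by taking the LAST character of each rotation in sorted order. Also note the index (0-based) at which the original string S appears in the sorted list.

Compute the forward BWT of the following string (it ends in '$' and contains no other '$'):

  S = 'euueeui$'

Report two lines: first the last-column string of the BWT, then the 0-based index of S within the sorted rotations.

Answer: iue$uuee
3

Derivation:
All 8 rotations (rotation i = S[i:]+S[:i]):
  rot[0] = euueeui$
  rot[1] = uueeui$e
  rot[2] = ueeui$eu
  rot[3] = eeui$euu
  rot[4] = eui$euue
  rot[5] = ui$euuee
  rot[6] = i$euueeu
  rot[7] = $euueeui
Sorted (with $ < everything):
  sorted[0] = $euueeui  (last char: 'i')
  sorted[1] = eeui$euu  (last char: 'u')
  sorted[2] = eui$euue  (last char: 'e')
  sorted[3] = euueeui$  (last char: '$')
  sorted[4] = i$euueeu  (last char: 'u')
  sorted[5] = ueeui$eu  (last char: 'u')
  sorted[6] = ui$euuee  (last char: 'e')
  sorted[7] = uueeui$e  (last char: 'e')
Last column: iue$uuee
Original string S is at sorted index 3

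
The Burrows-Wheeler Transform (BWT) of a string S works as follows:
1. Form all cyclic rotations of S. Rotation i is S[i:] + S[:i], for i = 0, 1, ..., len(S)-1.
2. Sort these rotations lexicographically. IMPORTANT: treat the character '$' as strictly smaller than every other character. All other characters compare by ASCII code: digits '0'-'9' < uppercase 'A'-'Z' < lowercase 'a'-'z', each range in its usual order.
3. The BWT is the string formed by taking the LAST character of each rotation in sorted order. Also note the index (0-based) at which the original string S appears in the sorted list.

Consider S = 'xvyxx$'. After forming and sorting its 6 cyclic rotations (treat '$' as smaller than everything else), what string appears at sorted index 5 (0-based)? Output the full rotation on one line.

Answer: yxx$xv

Derivation:
All 6 rotations (rotation i = S[i:]+S[:i]):
  rot[0] = xvyxx$
  rot[1] = vyxx$x
  rot[2] = yxx$xv
  rot[3] = xx$xvy
  rot[4] = x$xvyx
  rot[5] = $xvyxx
Sorted (with $ < everything):
  sorted[0] = $xvyxx
  sorted[1] = vyxx$x
  sorted[2] = x$xvyx
  sorted[3] = xvyxx$
  sorted[4] = xx$xvy
  sorted[5] = yxx$xv
sorted[5] = yxx$xv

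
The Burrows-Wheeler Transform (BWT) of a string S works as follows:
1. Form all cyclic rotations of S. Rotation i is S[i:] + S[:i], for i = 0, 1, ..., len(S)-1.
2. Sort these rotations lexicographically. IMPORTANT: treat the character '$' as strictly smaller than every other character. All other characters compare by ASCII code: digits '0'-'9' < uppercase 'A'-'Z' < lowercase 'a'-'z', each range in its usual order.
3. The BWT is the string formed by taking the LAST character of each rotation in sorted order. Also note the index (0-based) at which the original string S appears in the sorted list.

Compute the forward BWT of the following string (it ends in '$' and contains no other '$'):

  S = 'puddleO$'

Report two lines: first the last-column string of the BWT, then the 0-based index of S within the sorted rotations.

All 8 rotations (rotation i = S[i:]+S[:i]):
  rot[0] = puddleO$
  rot[1] = uddleO$p
  rot[2] = ddleO$pu
  rot[3] = dleO$pud
  rot[4] = leO$pudd
  rot[5] = eO$puddl
  rot[6] = O$puddle
  rot[7] = $puddleO
Sorted (with $ < everything):
  sorted[0] = $puddleO  (last char: 'O')
  sorted[1] = O$puddle  (last char: 'e')
  sorted[2] = ddleO$pu  (last char: 'u')
  sorted[3] = dleO$pud  (last char: 'd')
  sorted[4] = eO$puddl  (last char: 'l')
  sorted[5] = leO$pudd  (last char: 'd')
  sorted[6] = puddleO$  (last char: '$')
  sorted[7] = uddleO$p  (last char: 'p')
Last column: Oeudld$p
Original string S is at sorted index 6

Answer: Oeudld$p
6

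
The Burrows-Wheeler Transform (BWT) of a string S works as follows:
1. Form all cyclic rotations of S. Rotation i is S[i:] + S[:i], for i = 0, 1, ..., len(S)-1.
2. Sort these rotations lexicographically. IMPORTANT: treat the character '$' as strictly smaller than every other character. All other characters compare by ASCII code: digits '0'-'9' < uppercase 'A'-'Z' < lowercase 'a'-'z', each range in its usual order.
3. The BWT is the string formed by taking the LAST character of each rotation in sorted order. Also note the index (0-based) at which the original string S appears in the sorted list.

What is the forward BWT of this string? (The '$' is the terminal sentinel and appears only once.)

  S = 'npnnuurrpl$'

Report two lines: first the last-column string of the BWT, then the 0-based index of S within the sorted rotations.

All 11 rotations (rotation i = S[i:]+S[:i]):
  rot[0] = npnnuurrpl$
  rot[1] = pnnuurrpl$n
  rot[2] = nnuurrpl$np
  rot[3] = nuurrpl$npn
  rot[4] = uurrpl$npnn
  rot[5] = urrpl$npnnu
  rot[6] = rrpl$npnnuu
  rot[7] = rpl$npnnuur
  rot[8] = pl$npnnuurr
  rot[9] = l$npnnuurrp
  rot[10] = $npnnuurrpl
Sorted (with $ < everything):
  sorted[0] = $npnnuurrpl  (last char: 'l')
  sorted[1] = l$npnnuurrp  (last char: 'p')
  sorted[2] = nnuurrpl$np  (last char: 'p')
  sorted[3] = npnnuurrpl$  (last char: '$')
  sorted[4] = nuurrpl$npn  (last char: 'n')
  sorted[5] = pl$npnnuurr  (last char: 'r')
  sorted[6] = pnnuurrpl$n  (last char: 'n')
  sorted[7] = rpl$npnnuur  (last char: 'r')
  sorted[8] = rrpl$npnnuu  (last char: 'u')
  sorted[9] = urrpl$npnnu  (last char: 'u')
  sorted[10] = uurrpl$npnn  (last char: 'n')
Last column: lpp$nrnruun
Original string S is at sorted index 3

Answer: lpp$nrnruun
3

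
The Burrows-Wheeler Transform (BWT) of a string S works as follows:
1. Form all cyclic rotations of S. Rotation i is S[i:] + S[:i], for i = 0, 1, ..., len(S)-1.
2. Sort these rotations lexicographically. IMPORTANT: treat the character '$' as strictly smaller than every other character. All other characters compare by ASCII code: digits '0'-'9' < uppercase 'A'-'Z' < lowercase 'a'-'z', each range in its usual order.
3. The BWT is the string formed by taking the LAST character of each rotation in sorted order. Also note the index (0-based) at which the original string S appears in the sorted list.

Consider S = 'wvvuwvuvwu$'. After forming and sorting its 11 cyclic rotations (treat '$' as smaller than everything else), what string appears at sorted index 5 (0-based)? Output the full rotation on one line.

All 11 rotations (rotation i = S[i:]+S[:i]):
  rot[0] = wvvuwvuvwu$
  rot[1] = vvuwvuvwu$w
  rot[2] = vuwvuvwu$wv
  rot[3] = uwvuvwu$wvv
  rot[4] = wvuvwu$wvvu
  rot[5] = vuvwu$wvvuw
  rot[6] = uvwu$wvvuwv
  rot[7] = vwu$wvvuwvu
  rot[8] = wu$wvvuwvuv
  rot[9] = u$wvvuwvuvw
  rot[10] = $wvvuwvuvwu
Sorted (with $ < everything):
  sorted[0] = $wvvuwvuvwu
  sorted[1] = u$wvvuwvuvw
  sorted[2] = uvwu$wvvuwv
  sorted[3] = uwvuvwu$wvv
  sorted[4] = vuvwu$wvvuw
  sorted[5] = vuwvuvwu$wv
  sorted[6] = vvuwvuvwu$w
  sorted[7] = vwu$wvvuwvu
  sorted[8] = wu$wvvuwvuv
  sorted[9] = wvuvwu$wvvu
  sorted[10] = wvvuwvuvwu$
sorted[5] = vuwvuvwu$wv

Answer: vuwvuvwu$wv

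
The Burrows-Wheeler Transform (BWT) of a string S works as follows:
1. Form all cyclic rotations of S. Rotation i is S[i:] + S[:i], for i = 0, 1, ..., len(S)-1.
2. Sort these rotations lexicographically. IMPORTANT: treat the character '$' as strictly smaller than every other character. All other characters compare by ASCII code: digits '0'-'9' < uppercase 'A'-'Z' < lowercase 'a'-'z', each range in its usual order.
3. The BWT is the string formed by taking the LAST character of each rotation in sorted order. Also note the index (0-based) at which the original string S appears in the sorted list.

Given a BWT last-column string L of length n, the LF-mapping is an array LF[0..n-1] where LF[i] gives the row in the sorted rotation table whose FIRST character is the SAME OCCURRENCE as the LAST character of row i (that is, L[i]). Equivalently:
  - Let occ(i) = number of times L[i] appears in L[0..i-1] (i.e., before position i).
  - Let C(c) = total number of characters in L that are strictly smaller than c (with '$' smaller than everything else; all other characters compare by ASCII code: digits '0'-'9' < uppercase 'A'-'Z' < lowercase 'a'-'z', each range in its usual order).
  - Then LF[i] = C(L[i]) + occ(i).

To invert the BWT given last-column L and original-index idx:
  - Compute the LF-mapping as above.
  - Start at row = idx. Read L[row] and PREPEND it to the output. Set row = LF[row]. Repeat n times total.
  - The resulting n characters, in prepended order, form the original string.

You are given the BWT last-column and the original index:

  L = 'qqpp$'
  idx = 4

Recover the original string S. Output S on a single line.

LF mapping: 3 4 1 2 0
Walk LF starting at row 4, prepending L[row]:
  step 1: row=4, L[4]='$', prepend. Next row=LF[4]=0
  step 2: row=0, L[0]='q', prepend. Next row=LF[0]=3
  step 3: row=3, L[3]='p', prepend. Next row=LF[3]=2
  step 4: row=2, L[2]='p', prepend. Next row=LF[2]=1
  step 5: row=1, L[1]='q', prepend. Next row=LF[1]=4
Reversed output: qppq$

Answer: qppq$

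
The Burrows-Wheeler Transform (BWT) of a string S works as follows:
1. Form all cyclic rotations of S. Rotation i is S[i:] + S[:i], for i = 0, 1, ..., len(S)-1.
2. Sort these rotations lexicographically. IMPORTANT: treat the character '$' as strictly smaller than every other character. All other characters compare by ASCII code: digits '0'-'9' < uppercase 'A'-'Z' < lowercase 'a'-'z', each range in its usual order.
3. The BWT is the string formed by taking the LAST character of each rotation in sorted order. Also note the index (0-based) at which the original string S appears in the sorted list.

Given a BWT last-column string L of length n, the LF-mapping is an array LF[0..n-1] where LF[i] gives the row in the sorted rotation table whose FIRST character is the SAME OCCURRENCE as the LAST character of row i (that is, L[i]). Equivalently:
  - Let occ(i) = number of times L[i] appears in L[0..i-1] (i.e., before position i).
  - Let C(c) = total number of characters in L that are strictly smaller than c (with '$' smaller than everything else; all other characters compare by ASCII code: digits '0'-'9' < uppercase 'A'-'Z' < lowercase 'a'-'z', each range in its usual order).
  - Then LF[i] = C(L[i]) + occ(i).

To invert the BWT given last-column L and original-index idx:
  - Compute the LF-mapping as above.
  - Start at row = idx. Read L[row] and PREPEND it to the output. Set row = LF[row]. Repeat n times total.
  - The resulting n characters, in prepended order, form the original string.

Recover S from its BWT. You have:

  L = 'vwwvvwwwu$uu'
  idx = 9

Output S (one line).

Answer: wvuwwuwuwvv$

Derivation:
LF mapping: 4 7 8 5 6 9 10 11 1 0 2 3
Walk LF starting at row 9, prepending L[row]:
  step 1: row=9, L[9]='$', prepend. Next row=LF[9]=0
  step 2: row=0, L[0]='v', prepend. Next row=LF[0]=4
  step 3: row=4, L[4]='v', prepend. Next row=LF[4]=6
  step 4: row=6, L[6]='w', prepend. Next row=LF[6]=10
  step 5: row=10, L[10]='u', prepend. Next row=LF[10]=2
  step 6: row=2, L[2]='w', prepend. Next row=LF[2]=8
  step 7: row=8, L[8]='u', prepend. Next row=LF[8]=1
  step 8: row=1, L[1]='w', prepend. Next row=LF[1]=7
  step 9: row=7, L[7]='w', prepend. Next row=LF[7]=11
  step 10: row=11, L[11]='u', prepend. Next row=LF[11]=3
  step 11: row=3, L[3]='v', prepend. Next row=LF[3]=5
  step 12: row=5, L[5]='w', prepend. Next row=LF[5]=9
Reversed output: wvuwwuwuwvv$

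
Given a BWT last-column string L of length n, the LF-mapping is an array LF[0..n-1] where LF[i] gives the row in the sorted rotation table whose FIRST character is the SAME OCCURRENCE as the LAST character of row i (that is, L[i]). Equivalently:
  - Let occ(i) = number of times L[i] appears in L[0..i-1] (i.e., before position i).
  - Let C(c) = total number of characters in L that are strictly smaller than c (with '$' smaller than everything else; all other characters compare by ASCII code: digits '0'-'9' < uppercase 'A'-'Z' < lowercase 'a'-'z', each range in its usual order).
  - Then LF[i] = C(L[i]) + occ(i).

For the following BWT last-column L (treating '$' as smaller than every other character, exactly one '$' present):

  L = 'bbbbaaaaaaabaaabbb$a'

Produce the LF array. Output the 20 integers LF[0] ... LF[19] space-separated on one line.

Answer: 12 13 14 15 1 2 3 4 5 6 7 16 8 9 10 17 18 19 0 11

Derivation:
Char counts: '$':1, 'a':11, 'b':8
C (first-col start): C('$')=0, C('a')=1, C('b')=12
L[0]='b': occ=0, LF[0]=C('b')+0=12+0=12
L[1]='b': occ=1, LF[1]=C('b')+1=12+1=13
L[2]='b': occ=2, LF[2]=C('b')+2=12+2=14
L[3]='b': occ=3, LF[3]=C('b')+3=12+3=15
L[4]='a': occ=0, LF[4]=C('a')+0=1+0=1
L[5]='a': occ=1, LF[5]=C('a')+1=1+1=2
L[6]='a': occ=2, LF[6]=C('a')+2=1+2=3
L[7]='a': occ=3, LF[7]=C('a')+3=1+3=4
L[8]='a': occ=4, LF[8]=C('a')+4=1+4=5
L[9]='a': occ=5, LF[9]=C('a')+5=1+5=6
L[10]='a': occ=6, LF[10]=C('a')+6=1+6=7
L[11]='b': occ=4, LF[11]=C('b')+4=12+4=16
L[12]='a': occ=7, LF[12]=C('a')+7=1+7=8
L[13]='a': occ=8, LF[13]=C('a')+8=1+8=9
L[14]='a': occ=9, LF[14]=C('a')+9=1+9=10
L[15]='b': occ=5, LF[15]=C('b')+5=12+5=17
L[16]='b': occ=6, LF[16]=C('b')+6=12+6=18
L[17]='b': occ=7, LF[17]=C('b')+7=12+7=19
L[18]='$': occ=0, LF[18]=C('$')+0=0+0=0
L[19]='a': occ=10, LF[19]=C('a')+10=1+10=11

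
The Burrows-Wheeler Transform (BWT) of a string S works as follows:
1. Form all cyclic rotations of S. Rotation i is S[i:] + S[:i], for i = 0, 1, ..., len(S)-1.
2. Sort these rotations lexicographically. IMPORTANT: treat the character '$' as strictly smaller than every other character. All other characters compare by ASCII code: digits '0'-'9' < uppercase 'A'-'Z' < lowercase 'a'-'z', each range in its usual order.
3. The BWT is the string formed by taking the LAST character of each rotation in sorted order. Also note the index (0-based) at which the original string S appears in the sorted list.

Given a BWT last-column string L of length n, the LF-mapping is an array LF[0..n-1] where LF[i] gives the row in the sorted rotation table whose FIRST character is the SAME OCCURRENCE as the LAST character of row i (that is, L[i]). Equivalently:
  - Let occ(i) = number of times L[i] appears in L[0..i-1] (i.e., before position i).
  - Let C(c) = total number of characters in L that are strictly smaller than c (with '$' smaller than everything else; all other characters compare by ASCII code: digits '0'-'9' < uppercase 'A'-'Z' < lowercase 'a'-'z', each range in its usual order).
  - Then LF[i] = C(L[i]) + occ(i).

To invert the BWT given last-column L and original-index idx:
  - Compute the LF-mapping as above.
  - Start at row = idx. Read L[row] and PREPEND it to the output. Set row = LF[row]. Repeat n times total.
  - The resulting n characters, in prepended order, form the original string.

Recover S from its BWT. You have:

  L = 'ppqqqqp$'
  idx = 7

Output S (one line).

Answer: qqpqqpp$

Derivation:
LF mapping: 1 2 4 5 6 7 3 0
Walk LF starting at row 7, prepending L[row]:
  step 1: row=7, L[7]='$', prepend. Next row=LF[7]=0
  step 2: row=0, L[0]='p', prepend. Next row=LF[0]=1
  step 3: row=1, L[1]='p', prepend. Next row=LF[1]=2
  step 4: row=2, L[2]='q', prepend. Next row=LF[2]=4
  step 5: row=4, L[4]='q', prepend. Next row=LF[4]=6
  step 6: row=6, L[6]='p', prepend. Next row=LF[6]=3
  step 7: row=3, L[3]='q', prepend. Next row=LF[3]=5
  step 8: row=5, L[5]='q', prepend. Next row=LF[5]=7
Reversed output: qqpqqpp$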